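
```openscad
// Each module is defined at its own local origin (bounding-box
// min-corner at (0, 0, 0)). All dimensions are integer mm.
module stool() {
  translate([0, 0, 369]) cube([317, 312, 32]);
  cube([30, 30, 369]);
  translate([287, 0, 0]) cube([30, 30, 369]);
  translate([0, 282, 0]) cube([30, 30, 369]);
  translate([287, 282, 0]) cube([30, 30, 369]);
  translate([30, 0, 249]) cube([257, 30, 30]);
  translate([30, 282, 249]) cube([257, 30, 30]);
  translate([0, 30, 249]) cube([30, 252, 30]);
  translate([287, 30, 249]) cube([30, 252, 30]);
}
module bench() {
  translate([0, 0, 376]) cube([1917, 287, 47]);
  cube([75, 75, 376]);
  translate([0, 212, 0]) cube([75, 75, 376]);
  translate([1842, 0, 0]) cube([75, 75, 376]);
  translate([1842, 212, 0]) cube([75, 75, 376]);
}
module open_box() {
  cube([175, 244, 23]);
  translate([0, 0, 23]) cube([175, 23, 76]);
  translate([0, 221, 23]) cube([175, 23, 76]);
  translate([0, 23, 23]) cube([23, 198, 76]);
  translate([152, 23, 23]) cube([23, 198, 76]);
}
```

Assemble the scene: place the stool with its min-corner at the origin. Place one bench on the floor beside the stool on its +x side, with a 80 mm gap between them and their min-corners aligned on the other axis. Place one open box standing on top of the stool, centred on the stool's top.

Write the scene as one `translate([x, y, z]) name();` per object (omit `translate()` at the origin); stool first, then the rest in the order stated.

stool();
translate([397, 0, 0]) bench();
translate([71, 34, 401]) open_box();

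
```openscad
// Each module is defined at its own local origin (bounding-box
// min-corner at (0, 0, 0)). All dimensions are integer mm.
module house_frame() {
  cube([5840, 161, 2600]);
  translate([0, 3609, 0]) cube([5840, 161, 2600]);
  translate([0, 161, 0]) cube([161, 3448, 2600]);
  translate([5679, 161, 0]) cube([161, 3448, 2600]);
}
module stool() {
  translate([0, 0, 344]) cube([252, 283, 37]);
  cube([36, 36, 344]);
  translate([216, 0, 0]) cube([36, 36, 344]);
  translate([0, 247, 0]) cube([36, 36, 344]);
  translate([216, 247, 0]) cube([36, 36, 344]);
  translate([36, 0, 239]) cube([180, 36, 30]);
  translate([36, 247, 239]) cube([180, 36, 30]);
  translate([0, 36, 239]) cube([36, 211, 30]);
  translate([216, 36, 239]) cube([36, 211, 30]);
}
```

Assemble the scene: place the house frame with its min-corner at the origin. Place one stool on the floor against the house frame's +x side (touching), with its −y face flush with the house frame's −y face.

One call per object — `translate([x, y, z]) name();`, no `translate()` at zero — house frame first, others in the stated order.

house_frame();
translate([5840, 0, 0]) stool();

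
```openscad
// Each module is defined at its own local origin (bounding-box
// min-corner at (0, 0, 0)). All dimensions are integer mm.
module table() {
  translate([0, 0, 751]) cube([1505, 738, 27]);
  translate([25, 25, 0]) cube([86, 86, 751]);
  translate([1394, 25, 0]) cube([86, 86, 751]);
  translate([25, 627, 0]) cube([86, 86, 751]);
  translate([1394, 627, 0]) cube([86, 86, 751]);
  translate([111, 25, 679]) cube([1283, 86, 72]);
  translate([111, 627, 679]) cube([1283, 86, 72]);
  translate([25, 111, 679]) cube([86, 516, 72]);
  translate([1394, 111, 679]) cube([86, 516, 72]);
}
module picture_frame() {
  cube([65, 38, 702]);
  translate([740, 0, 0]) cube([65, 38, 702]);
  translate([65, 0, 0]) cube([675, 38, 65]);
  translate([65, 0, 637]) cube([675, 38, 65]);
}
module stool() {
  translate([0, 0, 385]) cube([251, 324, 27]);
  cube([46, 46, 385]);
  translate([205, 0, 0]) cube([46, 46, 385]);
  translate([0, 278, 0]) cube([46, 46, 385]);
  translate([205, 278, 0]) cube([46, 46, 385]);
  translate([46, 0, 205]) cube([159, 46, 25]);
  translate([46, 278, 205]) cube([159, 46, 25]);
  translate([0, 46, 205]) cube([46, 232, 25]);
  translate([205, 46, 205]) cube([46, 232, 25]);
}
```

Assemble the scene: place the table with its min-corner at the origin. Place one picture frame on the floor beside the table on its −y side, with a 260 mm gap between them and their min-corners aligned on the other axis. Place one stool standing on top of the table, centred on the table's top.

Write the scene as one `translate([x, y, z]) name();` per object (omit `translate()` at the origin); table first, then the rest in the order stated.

table();
translate([0, -298, 0]) picture_frame();
translate([627, 207, 778]) stool();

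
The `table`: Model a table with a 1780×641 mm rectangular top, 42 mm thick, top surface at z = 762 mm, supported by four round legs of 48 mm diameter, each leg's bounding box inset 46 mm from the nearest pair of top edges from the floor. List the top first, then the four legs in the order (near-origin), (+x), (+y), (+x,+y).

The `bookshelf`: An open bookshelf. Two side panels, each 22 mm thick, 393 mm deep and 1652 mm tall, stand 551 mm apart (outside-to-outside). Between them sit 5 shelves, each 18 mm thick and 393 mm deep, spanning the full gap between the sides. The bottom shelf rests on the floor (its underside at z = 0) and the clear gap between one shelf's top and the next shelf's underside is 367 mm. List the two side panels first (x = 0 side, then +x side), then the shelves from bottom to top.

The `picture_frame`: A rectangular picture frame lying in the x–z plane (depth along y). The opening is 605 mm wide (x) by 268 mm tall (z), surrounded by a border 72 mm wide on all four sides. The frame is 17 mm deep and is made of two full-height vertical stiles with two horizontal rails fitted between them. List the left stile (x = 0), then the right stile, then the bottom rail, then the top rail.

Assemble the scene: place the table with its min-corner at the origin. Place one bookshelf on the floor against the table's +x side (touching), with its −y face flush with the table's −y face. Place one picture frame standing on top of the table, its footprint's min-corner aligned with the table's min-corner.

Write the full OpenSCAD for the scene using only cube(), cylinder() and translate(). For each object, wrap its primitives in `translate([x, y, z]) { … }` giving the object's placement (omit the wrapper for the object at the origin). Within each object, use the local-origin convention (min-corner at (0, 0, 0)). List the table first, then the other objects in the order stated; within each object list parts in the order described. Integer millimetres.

translate([0, 0, 720]) cube([1780, 641, 42]);
translate([70, 70, 0]) cylinder(h = 720, r = 24);
translate([1710, 70, 0]) cylinder(h = 720, r = 24);
translate([70, 571, 0]) cylinder(h = 720, r = 24);
translate([1710, 571, 0]) cylinder(h = 720, r = 24);
translate([1780, 0, 0]) {
  cube([22, 393, 1652]);
  translate([529, 0, 0]) cube([22, 393, 1652]);
  translate([22, 0, 0]) cube([507, 393, 18]);
  translate([22, 0, 385]) cube([507, 393, 18]);
  translate([22, 0, 770]) cube([507, 393, 18]);
  translate([22, 0, 1155]) cube([507, 393, 18]);
  translate([22, 0, 1540]) cube([507, 393, 18]);
}
translate([0, 0, 762]) {
  cube([72, 17, 412]);
  translate([677, 0, 0]) cube([72, 17, 412]);
  translate([72, 0, 0]) cube([605, 17, 72]);
  translate([72, 0, 340]) cube([605, 17, 72]);
}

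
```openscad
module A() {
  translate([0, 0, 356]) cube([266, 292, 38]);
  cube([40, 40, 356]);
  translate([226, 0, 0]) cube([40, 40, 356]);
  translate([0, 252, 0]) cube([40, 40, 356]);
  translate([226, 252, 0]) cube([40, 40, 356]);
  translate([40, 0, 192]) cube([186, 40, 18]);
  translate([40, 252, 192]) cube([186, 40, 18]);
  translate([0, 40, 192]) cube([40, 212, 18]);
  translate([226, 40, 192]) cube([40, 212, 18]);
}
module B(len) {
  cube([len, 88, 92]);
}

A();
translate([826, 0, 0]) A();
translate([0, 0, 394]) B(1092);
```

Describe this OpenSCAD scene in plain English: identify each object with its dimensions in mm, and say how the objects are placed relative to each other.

A is a four-legged stool. The seat is a 266×292×38 mm slab whose top surface is at z = 394 mm; four square legs, each 40×40 mm in cross-section, run from the floor (z = 0) to the underside of the seat, each flush with a corner of the seat. Four stretchers, 40 mm wide and 18 mm tall, connect adjacent legs with their undersides at z = 192 mm, each running between the inner faces of the legs it joins and aligned with the legs' outer faces on the other axis.

B is a rectangular beam 1092 mm long (x), 88 mm deep (y), 92 mm thick (z).

The beam spans the tops of two stools placed 560 mm apart, resting at z = 394 mm.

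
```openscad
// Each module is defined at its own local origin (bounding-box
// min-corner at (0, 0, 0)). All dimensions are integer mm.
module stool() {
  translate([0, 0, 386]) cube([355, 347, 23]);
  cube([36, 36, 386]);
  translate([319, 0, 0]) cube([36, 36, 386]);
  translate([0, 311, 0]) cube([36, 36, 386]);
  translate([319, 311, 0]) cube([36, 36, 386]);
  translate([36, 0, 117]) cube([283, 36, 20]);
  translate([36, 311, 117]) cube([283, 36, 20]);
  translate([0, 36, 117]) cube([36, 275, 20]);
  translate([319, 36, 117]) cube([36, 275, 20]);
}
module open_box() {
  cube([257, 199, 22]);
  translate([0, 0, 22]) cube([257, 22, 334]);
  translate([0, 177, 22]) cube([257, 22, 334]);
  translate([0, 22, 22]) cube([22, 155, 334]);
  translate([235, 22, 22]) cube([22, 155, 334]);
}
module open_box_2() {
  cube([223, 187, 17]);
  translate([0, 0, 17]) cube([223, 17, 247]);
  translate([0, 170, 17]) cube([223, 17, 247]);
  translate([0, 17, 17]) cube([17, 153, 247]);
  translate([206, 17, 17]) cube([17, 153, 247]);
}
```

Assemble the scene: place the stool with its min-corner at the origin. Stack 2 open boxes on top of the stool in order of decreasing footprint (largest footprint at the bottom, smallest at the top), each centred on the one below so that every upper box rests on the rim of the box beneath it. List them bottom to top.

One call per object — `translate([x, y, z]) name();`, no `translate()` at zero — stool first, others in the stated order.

stool();
translate([49, 74, 409]) open_box();
translate([66, 80, 765]) open_box_2();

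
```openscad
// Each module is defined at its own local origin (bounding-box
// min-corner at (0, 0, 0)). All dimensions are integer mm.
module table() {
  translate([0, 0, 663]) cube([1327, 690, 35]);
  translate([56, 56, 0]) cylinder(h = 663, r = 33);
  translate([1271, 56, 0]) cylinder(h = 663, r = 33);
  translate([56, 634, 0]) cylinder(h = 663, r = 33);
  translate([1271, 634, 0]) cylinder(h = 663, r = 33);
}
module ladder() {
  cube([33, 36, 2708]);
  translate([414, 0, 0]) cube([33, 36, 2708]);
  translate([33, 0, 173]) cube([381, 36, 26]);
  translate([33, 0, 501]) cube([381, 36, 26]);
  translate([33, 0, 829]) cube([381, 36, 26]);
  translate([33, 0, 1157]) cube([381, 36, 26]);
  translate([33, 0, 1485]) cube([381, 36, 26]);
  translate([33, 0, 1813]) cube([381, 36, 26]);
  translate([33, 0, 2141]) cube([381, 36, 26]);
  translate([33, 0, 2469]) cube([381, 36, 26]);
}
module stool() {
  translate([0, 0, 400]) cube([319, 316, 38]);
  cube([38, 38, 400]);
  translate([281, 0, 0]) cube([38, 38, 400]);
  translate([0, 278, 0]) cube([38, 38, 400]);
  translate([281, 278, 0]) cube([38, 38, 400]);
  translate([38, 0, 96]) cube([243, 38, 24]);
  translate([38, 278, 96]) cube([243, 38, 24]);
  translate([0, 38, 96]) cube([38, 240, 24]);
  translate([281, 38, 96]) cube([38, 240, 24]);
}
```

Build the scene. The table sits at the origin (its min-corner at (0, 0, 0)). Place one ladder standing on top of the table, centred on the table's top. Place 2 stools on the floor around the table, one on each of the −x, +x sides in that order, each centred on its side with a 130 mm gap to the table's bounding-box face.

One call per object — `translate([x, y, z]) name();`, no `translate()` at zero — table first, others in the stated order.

table();
translate([440, 327, 698]) ladder();
translate([-449, 187, 0]) stool();
translate([1457, 187, 0]) stool();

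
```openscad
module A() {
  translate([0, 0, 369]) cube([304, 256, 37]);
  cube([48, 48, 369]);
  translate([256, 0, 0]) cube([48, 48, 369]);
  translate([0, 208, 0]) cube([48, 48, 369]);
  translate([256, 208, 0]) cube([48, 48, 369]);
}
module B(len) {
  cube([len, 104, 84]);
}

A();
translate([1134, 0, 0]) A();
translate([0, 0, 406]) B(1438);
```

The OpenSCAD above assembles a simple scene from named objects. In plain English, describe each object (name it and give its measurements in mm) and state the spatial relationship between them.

A is a four-legged stool. The seat is a 304×256×37 mm slab whose top surface is at z = 406 mm; four square legs, each 48×48 mm in cross-section, run from the floor (z = 0) to the underside of the seat, each flush with a corner of the seat.

B is a rectangular beam 1438 mm long (x), 104 mm deep (y), 84 mm thick (z).

The beam spans the tops of two stools placed 830 mm apart, resting at z = 406 mm.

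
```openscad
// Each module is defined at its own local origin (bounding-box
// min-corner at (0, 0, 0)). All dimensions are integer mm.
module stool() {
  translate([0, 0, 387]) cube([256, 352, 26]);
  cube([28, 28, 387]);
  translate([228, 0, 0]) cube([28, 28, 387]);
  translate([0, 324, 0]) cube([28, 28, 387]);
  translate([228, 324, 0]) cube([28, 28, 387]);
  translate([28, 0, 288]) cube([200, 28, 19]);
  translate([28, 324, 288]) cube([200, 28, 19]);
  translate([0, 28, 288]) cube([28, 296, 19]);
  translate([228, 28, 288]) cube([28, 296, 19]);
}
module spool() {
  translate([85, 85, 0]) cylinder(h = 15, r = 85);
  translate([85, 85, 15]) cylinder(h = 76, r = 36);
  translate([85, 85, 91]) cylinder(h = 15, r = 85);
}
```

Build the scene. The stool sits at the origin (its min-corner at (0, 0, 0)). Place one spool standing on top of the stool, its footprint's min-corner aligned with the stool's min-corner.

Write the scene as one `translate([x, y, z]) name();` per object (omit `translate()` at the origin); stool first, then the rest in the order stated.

stool();
translate([0, 0, 413]) spool();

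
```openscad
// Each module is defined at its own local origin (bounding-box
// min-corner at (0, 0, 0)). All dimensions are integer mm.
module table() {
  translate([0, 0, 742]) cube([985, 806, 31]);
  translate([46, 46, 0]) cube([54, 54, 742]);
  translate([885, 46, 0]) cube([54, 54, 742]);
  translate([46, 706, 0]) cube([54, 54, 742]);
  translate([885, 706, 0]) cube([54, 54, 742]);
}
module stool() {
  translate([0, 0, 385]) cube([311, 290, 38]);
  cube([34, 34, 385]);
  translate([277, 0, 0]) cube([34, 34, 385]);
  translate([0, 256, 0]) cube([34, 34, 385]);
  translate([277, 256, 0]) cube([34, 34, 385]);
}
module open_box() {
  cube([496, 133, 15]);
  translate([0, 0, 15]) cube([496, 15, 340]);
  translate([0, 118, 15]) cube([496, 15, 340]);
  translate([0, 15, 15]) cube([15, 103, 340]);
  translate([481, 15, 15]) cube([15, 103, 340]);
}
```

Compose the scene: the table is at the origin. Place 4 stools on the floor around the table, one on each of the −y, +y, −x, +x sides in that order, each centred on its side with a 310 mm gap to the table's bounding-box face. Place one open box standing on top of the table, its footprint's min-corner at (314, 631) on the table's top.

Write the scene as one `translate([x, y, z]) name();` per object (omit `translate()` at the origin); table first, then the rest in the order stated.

table();
translate([337, -600, 0]) stool();
translate([337, 1116, 0]) stool();
translate([-621, 258, 0]) stool();
translate([1295, 258, 0]) stool();
translate([314, 631, 773]) open_box();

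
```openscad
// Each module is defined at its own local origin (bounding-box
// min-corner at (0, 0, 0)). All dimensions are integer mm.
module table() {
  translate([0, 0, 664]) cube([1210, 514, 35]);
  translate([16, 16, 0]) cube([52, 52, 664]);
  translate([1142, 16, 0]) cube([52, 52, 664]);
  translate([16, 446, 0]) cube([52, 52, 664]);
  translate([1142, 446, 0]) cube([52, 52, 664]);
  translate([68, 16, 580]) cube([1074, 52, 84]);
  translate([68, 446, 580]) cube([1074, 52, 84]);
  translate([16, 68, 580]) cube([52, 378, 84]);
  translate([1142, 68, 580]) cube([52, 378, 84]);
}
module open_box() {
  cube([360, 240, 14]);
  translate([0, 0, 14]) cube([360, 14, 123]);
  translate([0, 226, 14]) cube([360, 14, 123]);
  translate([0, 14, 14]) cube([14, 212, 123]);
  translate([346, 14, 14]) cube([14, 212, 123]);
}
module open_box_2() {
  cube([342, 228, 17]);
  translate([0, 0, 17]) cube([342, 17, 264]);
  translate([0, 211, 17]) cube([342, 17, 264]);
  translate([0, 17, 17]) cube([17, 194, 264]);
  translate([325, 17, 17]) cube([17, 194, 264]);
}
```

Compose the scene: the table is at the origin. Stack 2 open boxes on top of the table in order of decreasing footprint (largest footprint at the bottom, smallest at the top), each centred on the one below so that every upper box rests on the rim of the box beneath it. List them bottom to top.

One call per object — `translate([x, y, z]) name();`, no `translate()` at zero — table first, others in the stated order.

table();
translate([425, 137, 699]) open_box();
translate([434, 143, 836]) open_box_2();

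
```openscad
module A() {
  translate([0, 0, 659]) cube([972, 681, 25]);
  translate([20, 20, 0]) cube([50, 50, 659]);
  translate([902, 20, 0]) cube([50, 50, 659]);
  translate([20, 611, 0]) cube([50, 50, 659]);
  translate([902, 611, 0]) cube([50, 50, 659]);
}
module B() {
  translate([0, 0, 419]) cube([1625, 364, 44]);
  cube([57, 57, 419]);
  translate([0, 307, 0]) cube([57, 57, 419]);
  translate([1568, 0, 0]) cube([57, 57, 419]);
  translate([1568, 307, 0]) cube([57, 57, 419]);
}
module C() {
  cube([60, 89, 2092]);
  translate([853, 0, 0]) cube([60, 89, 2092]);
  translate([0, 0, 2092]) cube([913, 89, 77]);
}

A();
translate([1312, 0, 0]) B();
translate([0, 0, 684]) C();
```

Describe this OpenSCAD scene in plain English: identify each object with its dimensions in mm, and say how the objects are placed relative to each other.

A is a rectangular dining table. The top is 972×681×25 mm with its upper surface at z = 684 mm. It stands on four 50×50 mm square legs, each inset 20 mm from the nearest pair of top edges, running from the floor to the underside of the top.

B is a bench: a 1625×364 mm seat slab, 44 mm thick, top at z = 463 mm, on four 57×57 mm square legs flush with the seat corners and standing on z = 0.

C is a door frame. The clear opening is 793 mm wide and 2092 mm high. Two 60 mm wide jambs, 89 mm deep, stand either side of the opening from the floor to the top of the opening. A 77 mm thick head sits across the top of both jambs, spanning the full outside width of the frame.

The bench is on the floor beside the table on its +x side. The door frame is on top of the table.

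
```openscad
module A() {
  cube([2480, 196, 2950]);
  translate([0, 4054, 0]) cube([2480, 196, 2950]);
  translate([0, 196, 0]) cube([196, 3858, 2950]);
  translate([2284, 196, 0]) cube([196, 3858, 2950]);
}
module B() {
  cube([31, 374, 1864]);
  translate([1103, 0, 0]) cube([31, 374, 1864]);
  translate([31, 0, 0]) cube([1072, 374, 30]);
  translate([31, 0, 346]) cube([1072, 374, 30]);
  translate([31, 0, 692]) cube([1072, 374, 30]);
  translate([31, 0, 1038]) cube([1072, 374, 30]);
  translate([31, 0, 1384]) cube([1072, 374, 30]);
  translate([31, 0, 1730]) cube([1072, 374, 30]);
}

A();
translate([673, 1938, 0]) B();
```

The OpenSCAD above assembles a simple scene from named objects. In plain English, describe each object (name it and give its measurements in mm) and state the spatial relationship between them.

A is the wall frame of a small rectangular building: four walls, each 2950 mm tall and 196 mm thick, enclosing a footprint 2480 mm (x) by 4250 mm (y) outside-to-outside, with no floor or roof. The front and back walls (the −y and +y sides) span the full width; the two side walls fit between them.

B is a bookshelf 1134 mm wide overall, 374 mm deep and 1864 mm tall. The two sides are 31 mm thick vertical panels. 6 horizontal shelves of 30 mm thickness span between the inner faces of the sides; the lowest shelf sits on the floor and shelves are stacked with a clear vertical gap of 316 mm between each pair.

The bookshelf sits inside the house frame, centred.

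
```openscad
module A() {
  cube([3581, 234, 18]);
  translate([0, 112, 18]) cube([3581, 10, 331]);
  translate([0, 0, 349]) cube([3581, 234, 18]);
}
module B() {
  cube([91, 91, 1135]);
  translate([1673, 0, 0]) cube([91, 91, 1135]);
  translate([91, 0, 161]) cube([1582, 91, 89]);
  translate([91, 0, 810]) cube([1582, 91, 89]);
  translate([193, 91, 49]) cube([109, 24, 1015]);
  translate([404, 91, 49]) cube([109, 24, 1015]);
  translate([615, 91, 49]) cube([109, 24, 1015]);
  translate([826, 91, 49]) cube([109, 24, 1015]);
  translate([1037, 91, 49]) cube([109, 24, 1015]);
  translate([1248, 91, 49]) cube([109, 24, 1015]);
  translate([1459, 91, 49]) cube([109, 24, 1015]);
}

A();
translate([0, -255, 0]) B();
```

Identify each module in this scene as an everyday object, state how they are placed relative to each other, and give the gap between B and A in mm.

A is an I-beam. B is a fence section. The fence section is on the floor beside the I-beam on its −y side. The gap between the fence section and the I-beam is 140 mm.

The fence section's nearest face is 140 mm from the I-beam's −y face.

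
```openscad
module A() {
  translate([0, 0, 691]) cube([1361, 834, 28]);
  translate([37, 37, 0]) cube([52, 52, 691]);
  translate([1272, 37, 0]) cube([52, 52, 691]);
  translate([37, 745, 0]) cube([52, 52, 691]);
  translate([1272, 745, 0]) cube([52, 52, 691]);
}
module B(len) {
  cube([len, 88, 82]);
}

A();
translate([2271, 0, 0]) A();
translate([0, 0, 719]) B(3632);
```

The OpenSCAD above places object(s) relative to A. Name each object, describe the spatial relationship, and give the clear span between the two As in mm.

Second table starts at x = 2271; first ends at x = 1361; clear span = 2271 − 1361 = 910 mm.

A is a table. B is a beam. A beam spans the tops of two tables. The clear span between the two tables is 910 mm.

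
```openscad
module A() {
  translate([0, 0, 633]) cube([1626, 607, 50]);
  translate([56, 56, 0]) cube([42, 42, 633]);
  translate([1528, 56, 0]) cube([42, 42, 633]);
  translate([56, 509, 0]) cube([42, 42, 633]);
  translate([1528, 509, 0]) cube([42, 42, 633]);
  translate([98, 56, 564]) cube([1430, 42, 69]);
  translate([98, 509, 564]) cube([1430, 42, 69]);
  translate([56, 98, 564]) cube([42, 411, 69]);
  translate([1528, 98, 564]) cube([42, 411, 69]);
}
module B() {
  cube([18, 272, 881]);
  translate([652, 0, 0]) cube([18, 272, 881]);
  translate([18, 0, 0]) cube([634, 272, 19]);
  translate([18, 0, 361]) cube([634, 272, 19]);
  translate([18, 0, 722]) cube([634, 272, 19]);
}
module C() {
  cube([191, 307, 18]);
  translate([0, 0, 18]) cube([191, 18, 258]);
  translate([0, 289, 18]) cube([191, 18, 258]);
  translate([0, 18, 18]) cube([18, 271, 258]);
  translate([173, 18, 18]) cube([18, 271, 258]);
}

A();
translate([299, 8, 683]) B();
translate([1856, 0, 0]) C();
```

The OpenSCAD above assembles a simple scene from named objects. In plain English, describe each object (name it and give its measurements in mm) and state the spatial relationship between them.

A is a table: top 1626 mm (x) × 607 mm (y), 50 mm thick, upper face at z = 683 mm, on four 42×42 mm square legs, each inset 56 mm from the nearest pair of top edges, running from z = 0 to the bottom of the top. Four apron rails, 42 mm thick and 69 mm tall, run between adjacent legs with their top edges flush with the underside of the top and their outer faces flush with the legs' outer faces.

B is an open bookshelf. Two side panels, each 18 mm thick, 272 mm deep and 881 mm tall, stand 670 mm apart (outside-to-outside). Between them sit 3 shelves, each 19 mm thick and 272 mm deep, spanning the full gap between the sides. The bottom shelf rests on the floor (its underside at z = 0) and the clear gap between one shelf's top and the next shelf's underside is 342 mm.

C is an open-topped rectangular box: outside dimensions 191×307×276 mm, with a uniform wall and base thickness of 18 mm. The base is a full 191×307 slab on the floor; four walls sit on top of the base. The front and back walls (the −y and +y sides) span the full width; the two side walls fit between them.

The bookshelf is on top of the table. The open box is on the floor beside the table on its +x side.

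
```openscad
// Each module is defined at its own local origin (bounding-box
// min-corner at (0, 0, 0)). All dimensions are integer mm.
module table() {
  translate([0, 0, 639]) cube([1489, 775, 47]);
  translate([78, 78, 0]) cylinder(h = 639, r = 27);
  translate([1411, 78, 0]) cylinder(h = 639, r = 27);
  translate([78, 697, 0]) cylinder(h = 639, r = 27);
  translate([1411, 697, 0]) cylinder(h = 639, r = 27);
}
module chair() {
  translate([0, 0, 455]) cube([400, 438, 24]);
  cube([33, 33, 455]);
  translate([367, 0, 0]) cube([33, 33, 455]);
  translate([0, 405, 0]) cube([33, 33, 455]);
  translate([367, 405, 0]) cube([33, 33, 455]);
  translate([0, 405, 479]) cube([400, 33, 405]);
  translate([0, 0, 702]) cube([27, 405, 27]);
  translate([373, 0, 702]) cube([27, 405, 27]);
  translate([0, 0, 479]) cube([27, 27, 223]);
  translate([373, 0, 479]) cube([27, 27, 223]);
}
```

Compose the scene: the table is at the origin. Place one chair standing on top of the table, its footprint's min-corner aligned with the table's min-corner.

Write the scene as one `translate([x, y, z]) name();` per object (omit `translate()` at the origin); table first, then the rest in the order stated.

table();
translate([0, 0, 686]) chair();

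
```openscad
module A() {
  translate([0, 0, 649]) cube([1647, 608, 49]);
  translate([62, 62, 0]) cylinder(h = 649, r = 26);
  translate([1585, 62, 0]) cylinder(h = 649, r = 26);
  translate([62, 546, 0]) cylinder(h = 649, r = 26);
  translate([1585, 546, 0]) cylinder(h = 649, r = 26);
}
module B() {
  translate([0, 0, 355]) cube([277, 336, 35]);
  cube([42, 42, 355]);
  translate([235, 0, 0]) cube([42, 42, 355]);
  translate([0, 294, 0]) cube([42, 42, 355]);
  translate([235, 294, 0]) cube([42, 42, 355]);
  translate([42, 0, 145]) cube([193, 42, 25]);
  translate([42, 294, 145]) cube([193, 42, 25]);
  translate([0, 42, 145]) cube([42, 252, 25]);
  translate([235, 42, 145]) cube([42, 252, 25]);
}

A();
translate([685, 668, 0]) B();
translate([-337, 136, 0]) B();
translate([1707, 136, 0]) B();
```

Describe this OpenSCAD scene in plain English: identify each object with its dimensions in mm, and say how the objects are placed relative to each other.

A is a table: top 1647 mm (x) × 608 mm (y), 49 mm thick, upper face at z = 698 mm, on four round legs of 52 mm diameter, each leg's bounding box inset 36 mm from the nearest pair of top edges, running from z = 0 to the bottom of the top.

B is a four-legged stool. The seat is 277×336 mm, 35 mm thick, top at z = 390 mm. It stands on four square legs, each 42×42 mm in cross-section, from z = 0 to the seat underside, each flush with a corner of the seat. Four stretchers, 42 mm wide and 25 mm tall, connect adjacent legs with their undersides at z = 145 mm, each running between the inner faces of the legs it joins and aligned with the legs' outer faces on the other axis.

Three stools sit around the table at the +y, −x, +x sides.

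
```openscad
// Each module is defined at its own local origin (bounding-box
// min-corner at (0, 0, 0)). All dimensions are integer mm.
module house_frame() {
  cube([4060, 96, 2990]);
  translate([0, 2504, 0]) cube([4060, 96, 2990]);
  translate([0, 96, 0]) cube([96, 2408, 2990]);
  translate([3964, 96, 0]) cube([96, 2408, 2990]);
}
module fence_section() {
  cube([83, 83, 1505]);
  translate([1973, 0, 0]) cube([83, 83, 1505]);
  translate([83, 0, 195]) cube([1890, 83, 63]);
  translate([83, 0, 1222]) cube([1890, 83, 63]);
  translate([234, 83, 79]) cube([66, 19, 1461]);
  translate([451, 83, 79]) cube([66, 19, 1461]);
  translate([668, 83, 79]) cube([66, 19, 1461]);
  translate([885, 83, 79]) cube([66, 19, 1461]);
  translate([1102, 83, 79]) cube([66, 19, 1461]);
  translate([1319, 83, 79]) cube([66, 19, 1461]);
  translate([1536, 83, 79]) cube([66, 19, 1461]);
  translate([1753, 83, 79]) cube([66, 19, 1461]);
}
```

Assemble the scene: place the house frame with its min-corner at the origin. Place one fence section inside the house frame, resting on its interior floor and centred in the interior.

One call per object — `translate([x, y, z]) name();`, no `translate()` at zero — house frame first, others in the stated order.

house_frame();
translate([1002, 1249, 0]) fence_section();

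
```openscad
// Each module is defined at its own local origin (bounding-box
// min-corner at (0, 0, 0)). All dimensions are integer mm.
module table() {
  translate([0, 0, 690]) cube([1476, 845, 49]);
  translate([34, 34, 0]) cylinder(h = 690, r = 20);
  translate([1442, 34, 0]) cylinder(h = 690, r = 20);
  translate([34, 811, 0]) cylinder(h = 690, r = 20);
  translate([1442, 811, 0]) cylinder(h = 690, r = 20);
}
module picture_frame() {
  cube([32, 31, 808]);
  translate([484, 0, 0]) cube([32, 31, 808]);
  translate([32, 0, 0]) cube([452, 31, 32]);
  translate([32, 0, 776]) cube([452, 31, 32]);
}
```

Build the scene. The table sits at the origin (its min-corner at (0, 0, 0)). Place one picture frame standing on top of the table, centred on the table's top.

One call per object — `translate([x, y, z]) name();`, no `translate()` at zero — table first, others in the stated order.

table();
translate([480, 407, 739]) picture_frame();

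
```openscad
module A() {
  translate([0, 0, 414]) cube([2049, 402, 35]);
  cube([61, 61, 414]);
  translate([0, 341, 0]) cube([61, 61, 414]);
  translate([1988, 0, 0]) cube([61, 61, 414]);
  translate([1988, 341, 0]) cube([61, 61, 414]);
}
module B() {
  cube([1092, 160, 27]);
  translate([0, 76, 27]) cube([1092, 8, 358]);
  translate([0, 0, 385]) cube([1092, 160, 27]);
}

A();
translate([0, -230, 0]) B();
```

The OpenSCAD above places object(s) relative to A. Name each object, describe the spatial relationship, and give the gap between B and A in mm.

A is a bench. B is an I-beam. The I-beam is on the floor beside the bench on its −y side. The gap between the I-beam and the bench is 70 mm.

The I-beam's nearest face is 70 mm from the bench's −y face.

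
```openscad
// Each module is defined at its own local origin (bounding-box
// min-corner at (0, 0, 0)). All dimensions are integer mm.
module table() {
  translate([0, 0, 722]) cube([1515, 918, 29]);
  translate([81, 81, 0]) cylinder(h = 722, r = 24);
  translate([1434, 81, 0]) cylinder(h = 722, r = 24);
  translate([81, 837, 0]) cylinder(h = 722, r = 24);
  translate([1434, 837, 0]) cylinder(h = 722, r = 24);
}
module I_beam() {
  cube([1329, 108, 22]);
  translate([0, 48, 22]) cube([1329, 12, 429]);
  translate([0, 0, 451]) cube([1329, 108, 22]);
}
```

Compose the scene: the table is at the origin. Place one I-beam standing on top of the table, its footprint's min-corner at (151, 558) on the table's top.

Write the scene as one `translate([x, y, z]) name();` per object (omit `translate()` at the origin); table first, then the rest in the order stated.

table();
translate([151, 558, 751]) I_beam();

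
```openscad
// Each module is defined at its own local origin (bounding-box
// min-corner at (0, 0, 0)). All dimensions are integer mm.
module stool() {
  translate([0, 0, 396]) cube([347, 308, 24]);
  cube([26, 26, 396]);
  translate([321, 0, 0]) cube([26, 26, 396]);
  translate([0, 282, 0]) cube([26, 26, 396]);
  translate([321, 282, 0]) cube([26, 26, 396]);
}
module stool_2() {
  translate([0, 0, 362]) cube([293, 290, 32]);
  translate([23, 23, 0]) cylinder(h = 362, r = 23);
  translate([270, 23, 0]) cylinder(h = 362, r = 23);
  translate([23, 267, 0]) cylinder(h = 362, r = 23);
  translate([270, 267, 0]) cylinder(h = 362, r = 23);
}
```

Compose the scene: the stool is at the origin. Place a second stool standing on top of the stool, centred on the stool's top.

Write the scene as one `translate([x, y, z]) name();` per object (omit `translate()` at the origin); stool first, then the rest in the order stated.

stool();
translate([27, 9, 420]) stool_2();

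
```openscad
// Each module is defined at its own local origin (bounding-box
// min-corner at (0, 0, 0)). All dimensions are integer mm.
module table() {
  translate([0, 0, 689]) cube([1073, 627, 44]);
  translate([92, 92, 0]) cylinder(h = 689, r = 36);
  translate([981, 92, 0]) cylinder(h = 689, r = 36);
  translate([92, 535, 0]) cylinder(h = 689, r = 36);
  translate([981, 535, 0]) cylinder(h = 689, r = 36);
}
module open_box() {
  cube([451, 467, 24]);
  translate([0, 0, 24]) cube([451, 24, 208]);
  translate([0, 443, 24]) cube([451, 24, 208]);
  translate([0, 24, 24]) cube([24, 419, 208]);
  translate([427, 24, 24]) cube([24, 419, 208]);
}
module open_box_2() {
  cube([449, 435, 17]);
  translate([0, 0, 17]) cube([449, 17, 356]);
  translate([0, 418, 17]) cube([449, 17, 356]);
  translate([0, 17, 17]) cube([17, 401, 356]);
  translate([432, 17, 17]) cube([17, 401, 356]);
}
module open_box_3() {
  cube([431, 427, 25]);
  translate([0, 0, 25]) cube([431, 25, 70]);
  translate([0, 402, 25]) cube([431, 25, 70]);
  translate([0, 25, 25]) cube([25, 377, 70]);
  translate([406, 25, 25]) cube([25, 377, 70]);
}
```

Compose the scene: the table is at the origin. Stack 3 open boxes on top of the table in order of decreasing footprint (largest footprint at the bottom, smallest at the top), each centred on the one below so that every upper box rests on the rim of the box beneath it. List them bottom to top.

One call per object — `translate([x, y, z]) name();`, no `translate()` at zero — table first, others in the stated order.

table();
translate([311, 80, 733]) open_box();
translate([312, 96, 965]) open_box_2();
translate([321, 100, 1338]) open_box_3();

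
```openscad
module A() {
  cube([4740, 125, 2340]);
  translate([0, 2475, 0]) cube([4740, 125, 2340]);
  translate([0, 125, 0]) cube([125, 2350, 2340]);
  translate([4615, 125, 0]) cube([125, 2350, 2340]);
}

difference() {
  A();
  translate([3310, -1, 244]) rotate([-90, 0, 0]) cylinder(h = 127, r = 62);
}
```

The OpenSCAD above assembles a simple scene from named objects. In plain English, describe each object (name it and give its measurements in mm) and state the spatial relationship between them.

A is the wall frame of a small rectangular building: four walls, each 2340 mm tall and 125 mm thick, enclosing a footprint 4740 mm (x) by 2600 mm (y) outside-to-outside, with no floor or roof. The front and back walls (the −y and +y sides) span the full width; the two side walls fit between them.

The house frame has a circular hole of radius 62 mm through its front wall, centred at (x = 3310, z = 244).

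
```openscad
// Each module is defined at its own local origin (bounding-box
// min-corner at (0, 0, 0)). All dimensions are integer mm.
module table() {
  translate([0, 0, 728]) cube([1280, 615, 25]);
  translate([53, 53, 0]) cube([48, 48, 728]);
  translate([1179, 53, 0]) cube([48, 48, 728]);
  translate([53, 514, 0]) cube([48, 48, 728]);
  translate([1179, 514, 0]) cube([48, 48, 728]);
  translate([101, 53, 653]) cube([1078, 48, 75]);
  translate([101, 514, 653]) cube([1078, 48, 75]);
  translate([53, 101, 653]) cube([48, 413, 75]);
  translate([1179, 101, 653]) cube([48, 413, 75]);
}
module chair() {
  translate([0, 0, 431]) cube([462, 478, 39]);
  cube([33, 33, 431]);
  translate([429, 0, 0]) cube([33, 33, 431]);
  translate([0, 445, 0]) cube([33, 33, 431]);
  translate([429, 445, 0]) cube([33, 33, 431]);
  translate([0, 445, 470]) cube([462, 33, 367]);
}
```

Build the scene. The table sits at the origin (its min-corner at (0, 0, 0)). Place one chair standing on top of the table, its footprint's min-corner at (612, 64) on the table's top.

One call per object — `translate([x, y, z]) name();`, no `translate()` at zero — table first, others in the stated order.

table();
translate([612, 64, 753]) chair();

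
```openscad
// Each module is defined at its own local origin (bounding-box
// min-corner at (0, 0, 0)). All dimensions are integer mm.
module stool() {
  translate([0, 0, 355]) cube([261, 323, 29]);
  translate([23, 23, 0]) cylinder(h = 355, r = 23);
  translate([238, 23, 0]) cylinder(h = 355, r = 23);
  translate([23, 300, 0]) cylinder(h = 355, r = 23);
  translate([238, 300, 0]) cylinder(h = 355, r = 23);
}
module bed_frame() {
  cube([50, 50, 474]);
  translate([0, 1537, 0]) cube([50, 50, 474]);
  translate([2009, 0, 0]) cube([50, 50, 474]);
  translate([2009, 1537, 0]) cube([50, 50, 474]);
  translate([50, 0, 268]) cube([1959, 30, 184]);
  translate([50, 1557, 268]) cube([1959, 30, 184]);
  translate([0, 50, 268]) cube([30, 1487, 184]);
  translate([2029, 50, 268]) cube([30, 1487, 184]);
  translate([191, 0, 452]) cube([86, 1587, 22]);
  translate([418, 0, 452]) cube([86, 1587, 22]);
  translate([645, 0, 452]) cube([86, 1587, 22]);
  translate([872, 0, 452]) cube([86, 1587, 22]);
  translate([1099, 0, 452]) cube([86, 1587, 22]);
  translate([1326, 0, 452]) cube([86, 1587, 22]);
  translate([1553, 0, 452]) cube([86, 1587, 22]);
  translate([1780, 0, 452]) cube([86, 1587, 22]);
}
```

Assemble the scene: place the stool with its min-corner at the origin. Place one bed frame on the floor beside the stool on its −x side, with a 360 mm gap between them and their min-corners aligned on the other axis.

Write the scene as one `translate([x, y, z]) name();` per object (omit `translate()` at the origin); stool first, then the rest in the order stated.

stool();
translate([-2419, 0, 0]) bed_frame();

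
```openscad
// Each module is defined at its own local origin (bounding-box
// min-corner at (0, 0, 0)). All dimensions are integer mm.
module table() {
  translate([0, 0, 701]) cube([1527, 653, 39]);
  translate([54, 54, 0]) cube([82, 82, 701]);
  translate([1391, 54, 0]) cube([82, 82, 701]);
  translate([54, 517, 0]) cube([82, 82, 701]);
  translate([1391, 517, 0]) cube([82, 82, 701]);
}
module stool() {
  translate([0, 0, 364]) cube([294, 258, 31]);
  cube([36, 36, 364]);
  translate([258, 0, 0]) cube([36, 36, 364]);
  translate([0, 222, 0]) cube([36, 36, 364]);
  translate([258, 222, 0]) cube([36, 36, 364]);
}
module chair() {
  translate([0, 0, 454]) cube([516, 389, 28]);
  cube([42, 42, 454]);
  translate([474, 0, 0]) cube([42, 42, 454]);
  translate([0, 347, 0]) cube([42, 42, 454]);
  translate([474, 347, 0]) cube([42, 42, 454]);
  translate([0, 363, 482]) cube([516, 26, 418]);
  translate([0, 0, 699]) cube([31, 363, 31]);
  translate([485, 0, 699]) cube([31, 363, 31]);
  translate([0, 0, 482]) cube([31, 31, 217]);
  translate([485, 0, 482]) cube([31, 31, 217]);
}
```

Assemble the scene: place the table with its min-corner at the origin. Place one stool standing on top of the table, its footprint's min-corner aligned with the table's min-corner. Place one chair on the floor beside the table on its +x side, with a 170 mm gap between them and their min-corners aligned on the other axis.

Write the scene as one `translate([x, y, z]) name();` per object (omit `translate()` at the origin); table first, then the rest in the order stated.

table();
translate([0, 0, 740]) stool();
translate([1697, 0, 0]) chair();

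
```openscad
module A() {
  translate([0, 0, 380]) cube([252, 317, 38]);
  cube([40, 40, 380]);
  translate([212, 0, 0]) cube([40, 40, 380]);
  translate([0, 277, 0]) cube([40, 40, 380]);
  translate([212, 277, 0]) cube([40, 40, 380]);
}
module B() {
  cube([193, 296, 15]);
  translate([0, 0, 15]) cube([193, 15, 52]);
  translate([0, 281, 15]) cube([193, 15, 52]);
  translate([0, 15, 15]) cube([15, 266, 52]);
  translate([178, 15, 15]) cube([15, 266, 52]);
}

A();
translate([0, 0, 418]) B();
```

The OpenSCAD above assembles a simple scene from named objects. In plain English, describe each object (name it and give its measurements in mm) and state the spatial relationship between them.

A is a four-legged stool. The seat is 252×317 mm, 38 mm thick, top at z = 418 mm. It stands on four square legs, each 40×40 mm in cross-section, from z = 0 to the seat underside, each flush with a corner of the seat.

B is an open storage box with external size 193×296×67 mm and wall thickness 15 mm (the base is also 15 mm thick). The base covers the whole footprint; the four walls stand on the base, with the y-facing walls full-width and the x-facing walls fitting between their inner faces.

The open box is on top of the stool.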